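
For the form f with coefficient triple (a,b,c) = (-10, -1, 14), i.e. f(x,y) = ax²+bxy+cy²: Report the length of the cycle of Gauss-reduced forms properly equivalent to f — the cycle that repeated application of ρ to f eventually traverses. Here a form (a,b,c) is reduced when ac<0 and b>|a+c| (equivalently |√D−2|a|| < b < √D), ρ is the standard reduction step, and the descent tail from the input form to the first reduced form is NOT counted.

D = 561, ⌊√D⌋ = 23
descent: ρ → (14,1,-10)
descent: ρ → (-10,19,5)  [lands on river]
river: ρ → (5,21,-6)
river: ρ → (-6,15,14)
river: ρ → (14,13,-7)
river: ρ → (-7,15,12)
river: ρ → (12,9,-10)
river: ρ → (-10,11,11)
river: ρ → (11,11,-10)
river: ρ → (-10,9,12)
river: ρ → (12,15,-7)
river: ρ → (-7,13,14)
river: ρ → (14,15,-6)
river: ρ → (-6,21,5)
river: ρ → (5,19,-10)
river: ρ → (-10,21,3)
river: ρ → (3,21,-10)
ρ-cycle length = 16 (tail of 2 descent steps not counted)

16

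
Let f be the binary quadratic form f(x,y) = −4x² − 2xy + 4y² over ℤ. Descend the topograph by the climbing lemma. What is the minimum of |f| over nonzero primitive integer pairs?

descent: ρ → (4,2,-4)  [lands on river]
river: ρ → (-4,6,2)
river: ρ → (2,6,-4)
river: ρ → (-4,2,4)
river: ρ → (4,6,-2)
river: ρ → (-2,6,4)
closes: descent 1, river 6
min |a| on river = 2

2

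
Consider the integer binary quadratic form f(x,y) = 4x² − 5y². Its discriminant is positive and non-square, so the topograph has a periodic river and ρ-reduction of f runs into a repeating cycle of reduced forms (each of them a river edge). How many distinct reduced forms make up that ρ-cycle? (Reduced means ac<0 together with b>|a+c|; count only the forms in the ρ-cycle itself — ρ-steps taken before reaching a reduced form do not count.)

D = 80, ⌊√D⌋ = 8
descent: ρ → (-5,0,4)
descent: ρ → (4,8,-1)  [lands on river]
river: ρ → (-1,8,4)
ρ-cycle length = 2 (tail of 2 descent steps not counted)

2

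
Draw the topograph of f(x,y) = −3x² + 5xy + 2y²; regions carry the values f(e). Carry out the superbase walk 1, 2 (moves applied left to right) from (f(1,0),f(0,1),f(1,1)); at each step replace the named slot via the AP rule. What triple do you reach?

start (-3,2,4) = (f(1,0),f(0,1),f(1,1))
replace slot 1: 2·(2+4) − (-3) = 15 → (15,2,4)
replace slot 2: 2·(15+4) − 2 = 36 → (15,36,4)

15,36,4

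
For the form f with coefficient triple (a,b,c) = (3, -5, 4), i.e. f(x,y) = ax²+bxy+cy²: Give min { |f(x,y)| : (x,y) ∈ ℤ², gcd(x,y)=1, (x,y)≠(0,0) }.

translate: b→1 (≡-5 mod 6), so (3,-5,4)→(3,1,2)
flip: (3,1,2)→(2,-1,3)
reduced (well bottom): (2,-1,3) with a≤c, −a<b≤a
well minimum = a = 2

2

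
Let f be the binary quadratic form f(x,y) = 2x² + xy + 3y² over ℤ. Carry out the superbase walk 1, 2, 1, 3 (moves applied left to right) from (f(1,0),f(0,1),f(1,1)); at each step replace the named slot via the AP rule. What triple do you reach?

start (2,3,6) = (f(1,0),f(0,1),f(1,1))
replace slot 1: 2·(3+6) − 2 = 16 → (16,3,6)
replace slot 2: 2·(16+6) − 3 = 41 → (16,41,6)
replace slot 1: 2·(41+6) − 16 = 78 → (78,41,6)
replace slot 3: 2·(78+41) − 6 = 232 → (78,41,232)

78,41,232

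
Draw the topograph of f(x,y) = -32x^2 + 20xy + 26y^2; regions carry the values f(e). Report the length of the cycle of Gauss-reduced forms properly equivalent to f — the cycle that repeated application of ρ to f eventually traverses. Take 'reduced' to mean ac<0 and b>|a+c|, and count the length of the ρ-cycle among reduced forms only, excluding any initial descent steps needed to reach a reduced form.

D = 3728, ⌊√D⌋ = 61
river: ρ → (26,32,-26)
river: ρ → (-26,20,32)
river: ρ → (32,44,-14)
river: ρ → (-14,40,38)
river: ρ → (38,36,-16)
river: ρ → (-16,60,2)
river: ρ → (2,60,-16)
river: ρ → (-16,36,38)
river: ρ → (38,40,-14)
river: ρ → (-14,44,32)
river: ρ → (32,20,-26)
river: ρ → (-26,32,26)
river: ρ → (26,20,-32)
river: ρ → (-32,44,14)
river: ρ → (14,40,-38)
river: ρ → (-38,36,16)
river: ρ → (16,60,-2)
river: ρ → (-2,60,16)
river: ρ → (16,36,-38)
river: ρ → (-38,40,14)
river: ρ → (14,44,-32)
river: ρ → (-32,20,26)
ρ-cycle length = 22 (tail of 0 descent steps not counted)

22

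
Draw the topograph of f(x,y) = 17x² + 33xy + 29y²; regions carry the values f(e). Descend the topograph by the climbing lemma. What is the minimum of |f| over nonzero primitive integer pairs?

translate: b→-1 (≡33 mod 34), so (17,33,29)→(17,-1,13)
flip: (17,-1,13)→(13,1,17)
reduced (well bottom): (13,1,17) with a≤c, −a<b≤a
well minimum = a = 13

13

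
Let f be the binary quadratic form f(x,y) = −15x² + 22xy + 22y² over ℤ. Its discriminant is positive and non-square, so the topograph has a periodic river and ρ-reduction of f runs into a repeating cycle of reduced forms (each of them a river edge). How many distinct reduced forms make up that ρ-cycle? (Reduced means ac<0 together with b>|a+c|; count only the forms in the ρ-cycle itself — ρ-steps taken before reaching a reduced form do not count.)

D = 1804, ⌊√D⌋ = 42
river: ρ → (22,22,-15)
river: ρ → (-15,38,6)
river: ρ → (6,34,-27)
river: ρ → (-27,20,13)
river: ρ → (13,32,-15)
river: ρ → (-15,28,17)
river: ρ → (17,40,-3)
river: ρ → (-3,38,30)
river: ρ → (30,22,-11)
river: ρ → (-11,22,30)
river: ρ → (30,38,-3)
river: ρ → (-3,40,17)
river: ρ → (17,28,-15)
river: ρ → (-15,32,13)
river: ρ → (13,20,-27)
river: ρ → (-27,34,6)
river: ρ → (6,38,-15)
river: ρ → (-15,22,22)
ρ-cycle length = 18 (tail of 0 descent steps not counted)

18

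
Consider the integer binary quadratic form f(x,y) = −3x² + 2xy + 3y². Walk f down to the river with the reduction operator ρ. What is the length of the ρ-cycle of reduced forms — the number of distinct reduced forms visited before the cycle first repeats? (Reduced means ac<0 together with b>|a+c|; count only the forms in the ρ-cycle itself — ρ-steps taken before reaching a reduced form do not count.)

D = 40, ⌊√D⌋ = 6
river: ρ → (3,4,-2)
river: ρ → (-2,4,3)
river: ρ → (3,2,-3)
river: ρ → (-3,4,2)
river: ρ → (2,4,-3)
river: ρ → (-3,2,3)
ρ-cycle length = 6 (tail of 0 descent steps not counted)

6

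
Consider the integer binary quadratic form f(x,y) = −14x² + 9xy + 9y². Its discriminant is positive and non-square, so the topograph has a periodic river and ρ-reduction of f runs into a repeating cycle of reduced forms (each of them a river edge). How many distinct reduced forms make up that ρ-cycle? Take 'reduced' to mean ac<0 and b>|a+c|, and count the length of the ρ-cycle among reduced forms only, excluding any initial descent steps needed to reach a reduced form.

D = 585, ⌊√D⌋ = 24
river: ρ → (9,9,-14)
river: ρ → (-14,19,4)
river: ρ → (4,21,-9)
river: ρ → (-9,15,10)
river: ρ → (10,5,-14)
river: ρ → (-14,23,1)
river: ρ → (1,23,-14)
river: ρ → (-14,5,10)
river: ρ → (10,15,-9)
river: ρ → (-9,21,4)
river: ρ → (4,19,-14)
river: ρ → (-14,9,9)
ρ-cycle length = 12 (tail of 0 descent steps not counted)

12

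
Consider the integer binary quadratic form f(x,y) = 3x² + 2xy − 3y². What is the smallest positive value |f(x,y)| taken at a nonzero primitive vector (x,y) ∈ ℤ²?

river: ρ → (-3,4,2)
river: ρ → (2,4,-3)
river: ρ → (-3,2,3)
river: ρ → (3,4,-2)
river: ρ → (-2,4,3)
river: ρ → (3,2,-3)
closes: descent 0, river 6
min |a| on river = 2

2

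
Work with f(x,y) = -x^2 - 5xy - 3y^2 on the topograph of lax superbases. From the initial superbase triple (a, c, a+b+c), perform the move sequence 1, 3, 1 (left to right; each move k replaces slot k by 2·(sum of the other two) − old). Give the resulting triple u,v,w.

start (-1,-3,-9) = (f(1,0),f(0,1),f(1,1))
replace slot 1: 2·((-3)+(-9)) − (-1) = -23 → (-23,-3,-9)
replace slot 3: 2·((-23)+(-3)) − (-9) = -43 → (-23,-3,-43)
replace slot 1: 2·((-3)+(-43)) − (-23) = -69 → (-69,-3,-43)

-69,-3,-43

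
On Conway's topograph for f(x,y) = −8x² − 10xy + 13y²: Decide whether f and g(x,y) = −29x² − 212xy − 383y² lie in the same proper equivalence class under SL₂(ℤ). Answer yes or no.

D₁ = 516, D₂ = 516
river cycle of f (length 10): (13, 10, -8), (-8, 22, 1), (1, 22, -8), (-8, 10, 13), (13, 16, -5), (-5, 14, 16), (16, 18, -3), (-3, 18, 16), (16, 14, -5), (-5, 16, 13)
river cycle of g (length 10): (1, 22, -8), (-8, 10, 13), (13, 16, -5), (-5, 14, 16), (16, 18, -3), (-3, 18, 16), (16, 14, -5), (-5, 16, 13), (13, 10, -8), (-8, 22, 1)
cycles coincide ⇒ equivalent

yes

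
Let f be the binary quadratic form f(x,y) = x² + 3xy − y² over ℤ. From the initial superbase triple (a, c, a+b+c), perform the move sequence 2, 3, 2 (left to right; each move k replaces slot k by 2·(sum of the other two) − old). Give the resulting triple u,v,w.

start (1,-1,3) = (f(1,0),f(0,1),f(1,1))
replace slot 2: 2·(1+3) − (-1) = 9 → (1,9,3)
replace slot 3: 2·(1+9) − 3 = 17 → (1,9,17)
replace slot 2: 2·(1+17) − 9 = 27 → (1,27,17)

1,27,17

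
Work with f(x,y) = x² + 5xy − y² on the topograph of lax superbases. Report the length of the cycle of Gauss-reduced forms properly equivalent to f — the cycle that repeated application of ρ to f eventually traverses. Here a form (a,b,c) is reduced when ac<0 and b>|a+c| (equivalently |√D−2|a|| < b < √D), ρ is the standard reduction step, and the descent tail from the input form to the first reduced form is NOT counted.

D = 29, ⌊√D⌋ = 5
river: ρ → (-1,5,1)
river: ρ → (1,5,-1)
ρ-cycle length = 2 (tail of 0 descent steps not counted)

2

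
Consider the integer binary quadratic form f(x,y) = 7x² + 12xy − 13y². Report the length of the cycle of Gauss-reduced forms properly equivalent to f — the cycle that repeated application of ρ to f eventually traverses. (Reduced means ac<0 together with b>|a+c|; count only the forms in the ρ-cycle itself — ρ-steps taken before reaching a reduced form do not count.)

D = 508, ⌊√D⌋ = 22
river: ρ → (-13,14,6)
river: ρ → (6,22,-1)
river: ρ → (-1,22,6)
river: ρ → (6,14,-13)
river: ρ → (-13,12,7)
river: ρ → (7,16,-9)
river: ρ → (-9,20,3)
river: ρ → (3,22,-2)
river: ρ → (-2,22,3)
river: ρ → (3,20,-9)
river: ρ → (-9,16,7)
river: ρ → (7,12,-13)
ρ-cycle length = 12 (tail of 0 descent steps not counted)

12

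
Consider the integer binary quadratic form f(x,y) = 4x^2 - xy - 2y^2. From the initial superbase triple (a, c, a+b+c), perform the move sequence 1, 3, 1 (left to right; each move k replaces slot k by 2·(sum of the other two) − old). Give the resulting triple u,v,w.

start (4,-2,1) = (f(1,0),f(0,1),f(1,1))
replace slot 1: 2·((-2)+1) − 4 = -6 → (-6,-2,1)
replace slot 3: 2·((-6)+(-2)) − 1 = -17 → (-6,-2,-17)
replace slot 1: 2·((-2)+(-17)) − (-6) = -32 → (-32,-2,-17)

-32,-2,-17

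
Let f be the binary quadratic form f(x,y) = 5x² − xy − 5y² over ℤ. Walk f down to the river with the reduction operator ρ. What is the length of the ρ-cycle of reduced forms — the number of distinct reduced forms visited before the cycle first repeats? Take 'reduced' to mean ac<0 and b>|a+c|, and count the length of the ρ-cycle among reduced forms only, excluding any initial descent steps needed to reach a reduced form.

D = 101, ⌊√D⌋ = 10
descent: ρ → (-5,1,5)  [lands on river]
river: ρ → (5,9,-1)
river: ρ → (-1,9,5)
river: ρ → (5,1,-5)
river: ρ → (-5,9,1)
river: ρ → (1,9,-5)
ρ-cycle length = 6 (tail of 1 descent step not counted)

6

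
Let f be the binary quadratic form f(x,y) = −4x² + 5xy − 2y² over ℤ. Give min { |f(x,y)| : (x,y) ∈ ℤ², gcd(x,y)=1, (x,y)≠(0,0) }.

translate: b→3 (≡-5 mod 8), so (4,-5,2)→(4,3,1)
flip: (4,3,1)→(1,-3,4)
translate: b→1 (≡-3 mod 2), so (1,-3,4)→(1,1,2)
reduced (well bottom): (1,1,2) with a≤c, −a<b≤a
well minimum |f| = |-1| = 1 (negative-definite)

1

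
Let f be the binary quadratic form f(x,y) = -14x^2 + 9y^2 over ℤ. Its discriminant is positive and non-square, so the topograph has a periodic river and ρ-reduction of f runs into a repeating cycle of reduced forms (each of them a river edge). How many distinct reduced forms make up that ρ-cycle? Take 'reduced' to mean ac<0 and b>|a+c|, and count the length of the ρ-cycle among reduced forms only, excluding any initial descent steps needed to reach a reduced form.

D = 504, ⌊√D⌋ = 22
descent: ρ → (9,18,-5)  [lands on river]
river: ρ → (-5,22,1)
river: ρ → (1,22,-5)
river: ρ → (-5,18,9)
ρ-cycle length = 4 (tail of 1 descent step not counted)

4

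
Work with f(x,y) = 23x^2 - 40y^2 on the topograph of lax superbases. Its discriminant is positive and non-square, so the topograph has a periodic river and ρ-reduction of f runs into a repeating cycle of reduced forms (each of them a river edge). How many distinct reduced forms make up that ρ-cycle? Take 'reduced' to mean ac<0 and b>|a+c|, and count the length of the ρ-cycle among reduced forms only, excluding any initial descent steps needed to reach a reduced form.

D = 3680, ⌊√D⌋ = 60
descent: ρ → (-40,0,23)
descent: ρ → (23,46,-17)  [lands on river]
river: ρ → (-17,56,8)
river: ρ → (8,56,-17)
river: ρ → (-17,46,23)
ρ-cycle length = 4 (tail of 2 descent steps not counted)

4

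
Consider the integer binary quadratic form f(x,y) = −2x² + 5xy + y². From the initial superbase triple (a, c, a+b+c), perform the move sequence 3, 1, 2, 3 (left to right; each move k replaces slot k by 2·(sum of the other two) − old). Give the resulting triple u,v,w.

start (-2,1,4) = (f(1,0),f(0,1),f(1,1))
replace slot 3: 2·((-2)+1) − 4 = -6 → (-2,1,-6)
replace slot 1: 2·(1+(-6)) − (-2) = -8 → (-8,1,-6)
replace slot 2: 2·((-8)+(-6)) − 1 = -29 → (-8,-29,-6)
replace slot 3: 2·((-8)+(-29)) − (-6) = -68 → (-8,-29,-68)

-8,-29,-68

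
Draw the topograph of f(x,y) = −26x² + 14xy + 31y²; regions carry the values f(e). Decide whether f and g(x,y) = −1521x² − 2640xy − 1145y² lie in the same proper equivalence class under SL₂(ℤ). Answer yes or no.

D₁ = 3420, D₂ = 3420
river cycle of f (length 10): (31, 48, -9), (-9, 42, 46), (46, 50, -5), (-5, 50, 46), (46, 42, -9), (-9, 48, 31), (31, 14, -26), (-26, 38, 19), (19, 38, -26), (-26, 14, 31)
river cycle of g (length 10): (-26, 14, 31), (31, 48, -9), (-9, 42, 46), (46, 50, -5), (-5, 50, 46), (46, 42, -9), (-9, 48, 31), (31, 14, -26), (-26, 38, 19), (19, 38, -26)
cycles coincide ⇒ equivalent

yes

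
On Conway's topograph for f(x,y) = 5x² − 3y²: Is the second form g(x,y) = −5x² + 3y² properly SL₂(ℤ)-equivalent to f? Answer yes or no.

D₁ = 60, D₂ = 60
river cycle of f (length 2): (-3, 6, 2), (2, 6, -3)
river cycle of g (length 2): (3, 6, -2), (-2, 6, 3)
cycles differ ⇒ inequivalent

no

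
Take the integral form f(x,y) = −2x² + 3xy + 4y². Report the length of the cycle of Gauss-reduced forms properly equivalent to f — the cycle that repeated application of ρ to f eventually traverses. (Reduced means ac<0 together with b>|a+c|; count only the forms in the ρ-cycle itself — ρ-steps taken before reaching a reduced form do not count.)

D = 41, ⌊√D⌋ = 6
river: ρ → (4,5,-1)
river: ρ → (-1,5,4)
river: ρ → (4,3,-2)
river: ρ → (-2,5,2)
river: ρ → (2,3,-4)
river: ρ → (-4,5,1)
river: ρ → (1,5,-4)
river: ρ → (-4,3,2)
river: ρ → (2,5,-2)
river: ρ → (-2,3,4)
ρ-cycle length = 10 (tail of 0 descent steps not counted)

10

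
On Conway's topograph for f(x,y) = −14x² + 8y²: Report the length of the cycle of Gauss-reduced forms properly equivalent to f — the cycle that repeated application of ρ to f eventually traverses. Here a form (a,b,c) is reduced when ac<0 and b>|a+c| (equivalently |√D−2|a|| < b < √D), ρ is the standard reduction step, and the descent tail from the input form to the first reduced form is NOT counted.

D = 448, ⌊√D⌋ = 21
descent: ρ → (8,16,-6)  [lands on river]
river: ρ → (-6,20,2)
river: ρ → (2,20,-6)
river: ρ → (-6,16,8)
ρ-cycle length = 4 (tail of 1 descent step not counted)

4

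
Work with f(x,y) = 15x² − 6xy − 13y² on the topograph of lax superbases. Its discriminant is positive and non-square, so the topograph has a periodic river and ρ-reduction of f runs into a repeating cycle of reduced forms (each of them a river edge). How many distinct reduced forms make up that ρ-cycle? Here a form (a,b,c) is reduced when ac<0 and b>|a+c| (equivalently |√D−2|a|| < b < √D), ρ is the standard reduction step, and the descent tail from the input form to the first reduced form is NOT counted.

D = 816, ⌊√D⌋ = 28
descent: ρ → (-13,6,15)  [lands on river]
river: ρ → (15,24,-4)
river: ρ → (-4,24,15)
river: ρ → (15,6,-13)
river: ρ → (-13,20,8)
river: ρ → (8,28,-1)
river: ρ → (-1,28,8)
river: ρ → (8,20,-13)
ρ-cycle length = 8 (tail of 1 descent step not counted)

8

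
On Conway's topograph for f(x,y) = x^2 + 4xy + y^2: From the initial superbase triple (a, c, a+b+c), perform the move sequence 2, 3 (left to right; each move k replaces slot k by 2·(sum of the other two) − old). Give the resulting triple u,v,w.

start (1,1,6) = (f(1,0),f(0,1),f(1,1))
replace slot 2: 2·(1+6) − 1 = 13 → (1,13,6)
replace slot 3: 2·(1+13) − 6 = 22 → (1,13,22)

1,13,22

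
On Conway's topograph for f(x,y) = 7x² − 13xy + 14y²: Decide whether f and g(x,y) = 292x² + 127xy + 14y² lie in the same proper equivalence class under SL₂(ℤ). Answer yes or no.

D₁ = -223, D₂ = -223
f: translate: b→1 (≡-13 mod 14), so (7,-13,14)→(7,1,8)
f: reduced (well bottom): (7,1,8) with a≤c, −a<b≤a
g: flip: (292,127,14)→(14,-127,292)
g: translate: b→13 (≡-127 mod 28), so (14,-127,292)→(14,13,7)
g: flip: (14,13,7)→(7,-13,14)
g: translate: b→1 (≡-13 mod 14), so (7,-13,14)→(7,1,8)
g: reduced (well bottom): (7,1,8) with a≤c, −a<b≤a
reduced forms (7, 1, 8) vs (7, 1, 8) ⇒ equivalent

yes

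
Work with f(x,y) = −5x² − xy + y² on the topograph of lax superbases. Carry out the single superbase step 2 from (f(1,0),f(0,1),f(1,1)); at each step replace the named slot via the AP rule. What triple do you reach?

start (-5,1,-5) = (f(1,0),f(0,1),f(1,1))
replace slot 2: 2·((-5)+(-5)) − 1 = -21 → (-5,-21,-5)

-5,-21,-5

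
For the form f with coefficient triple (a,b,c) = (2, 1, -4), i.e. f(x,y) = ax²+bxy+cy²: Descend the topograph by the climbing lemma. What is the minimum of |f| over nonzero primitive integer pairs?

descent: ρ → (-4,-1,2)
descent: ρ → (2,5,-1)  [lands on river]
river: ρ → (-1,5,2)
river: ρ → (2,3,-3)
river: ρ → (-3,3,2)
closes: descent 2, river 4
min |a| on river = 1

1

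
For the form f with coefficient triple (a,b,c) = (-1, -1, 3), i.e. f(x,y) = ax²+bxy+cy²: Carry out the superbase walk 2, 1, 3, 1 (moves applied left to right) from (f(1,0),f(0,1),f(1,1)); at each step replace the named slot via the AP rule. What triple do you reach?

start (-1,3,1) = (f(1,0),f(0,1),f(1,1))
replace slot 2: 2·((-1)+1) − 3 = -3 → (-1,-3,1)
replace slot 1: 2·((-3)+1) − (-1) = -3 → (-3,-3,1)
replace slot 3: 2·((-3)+(-3)) − 1 = -13 → (-3,-3,-13)
replace slot 1: 2·((-3)+(-13)) − (-3) = -29 → (-29,-3,-13)

-29,-3,-13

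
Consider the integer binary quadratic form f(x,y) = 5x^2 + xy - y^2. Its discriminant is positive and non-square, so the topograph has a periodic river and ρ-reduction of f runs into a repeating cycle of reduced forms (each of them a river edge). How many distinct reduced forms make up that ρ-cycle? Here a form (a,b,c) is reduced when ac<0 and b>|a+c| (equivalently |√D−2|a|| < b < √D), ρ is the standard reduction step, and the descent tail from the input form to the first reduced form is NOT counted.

D = 21, ⌊√D⌋ = 4
descent: ρ → (-1,3,3)  [lands on river]
river: ρ → (3,3,-1)
ρ-cycle length = 2 (tail of 1 descent step not counted)

2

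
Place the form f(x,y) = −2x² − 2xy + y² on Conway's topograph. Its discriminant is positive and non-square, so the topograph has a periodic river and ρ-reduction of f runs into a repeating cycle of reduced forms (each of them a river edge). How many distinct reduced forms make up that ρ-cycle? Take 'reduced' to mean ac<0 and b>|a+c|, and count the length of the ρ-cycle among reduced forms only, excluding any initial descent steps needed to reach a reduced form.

D = 12, ⌊√D⌋ = 3
descent: ρ → (1,2,-2)  [lands on river]
river: ρ → (-2,2,1)
ρ-cycle length = 2 (tail of 1 descent step not counted)

2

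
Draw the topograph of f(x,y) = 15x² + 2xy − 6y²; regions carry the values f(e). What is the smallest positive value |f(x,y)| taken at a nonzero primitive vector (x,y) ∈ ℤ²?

descent: ρ → (-6,10,11)  [lands on river]
river: ρ → (11,12,-5)
river: ρ → (-5,18,2)
river: ρ → (2,18,-5)
river: ρ → (-5,12,11)
river: ρ → (11,10,-6)
river: ρ → (-6,14,7)
river: ρ → (7,14,-6)
closes: descent 1, river 8
min |a| on river = 2

2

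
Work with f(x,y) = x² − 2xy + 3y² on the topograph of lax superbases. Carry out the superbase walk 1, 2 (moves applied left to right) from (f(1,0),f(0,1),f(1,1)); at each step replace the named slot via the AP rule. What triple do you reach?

start (1,3,2) = (f(1,0),f(0,1),f(1,1))
replace slot 1: 2·(3+2) − 1 = 9 → (9,3,2)
replace slot 2: 2·(9+2) − 3 = 19 → (9,19,2)

9,19,2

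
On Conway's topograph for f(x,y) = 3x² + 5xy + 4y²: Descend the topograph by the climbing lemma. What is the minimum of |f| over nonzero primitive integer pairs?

translate: b→-1 (≡5 mod 6), so (3,5,4)→(3,-1,2)
flip: (3,-1,2)→(2,1,3)
reduced (well bottom): (2,1,3) with a≤c, −a<b≤a
well minimum = a = 2

2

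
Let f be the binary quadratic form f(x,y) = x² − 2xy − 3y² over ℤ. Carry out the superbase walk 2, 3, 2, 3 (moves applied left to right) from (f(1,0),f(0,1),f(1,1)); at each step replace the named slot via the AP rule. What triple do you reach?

start (1,-3,-4) = (f(1,0),f(0,1),f(1,1))
replace slot 2: 2·(1+(-4)) − (-3) = -3 → (1,-3,-4)
replace slot 3: 2·(1+(-3)) − (-4) = 0 → (1,-3,0)
replace slot 2: 2·(1+0) − (-3) = 5 → (1,5,0)
replace slot 3: 2·(1+5) − 0 = 12 → (1,5,12)

1,5,12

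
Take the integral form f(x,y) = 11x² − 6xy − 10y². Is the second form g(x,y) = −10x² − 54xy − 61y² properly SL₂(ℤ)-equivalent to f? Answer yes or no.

D₁ = 476, D₂ = 476
river cycle of f (length 8): (-10, 6, 11), (11, 16, -5), (-5, 14, 14), (14, 14, -5), (-5, 16, 11), (11, 6, -10), (-10, 14, 7), (7, 14, -10)
river cycle of g (length 8): (-10, 6, 11), (11, 16, -5), (-5, 14, 14), (14, 14, -5), (-5, 16, 11), (11, 6, -10), (-10, 14, 7), (7, 14, -10)
cycles coincide ⇒ equivalent

yes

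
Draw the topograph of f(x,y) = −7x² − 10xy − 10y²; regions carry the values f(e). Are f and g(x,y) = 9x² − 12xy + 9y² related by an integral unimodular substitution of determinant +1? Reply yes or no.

D₁ = -180, D₂ = -180
f is negative-definite; reduce −f:
−f: translate: b→-4 (≡10 mod 14), so (7,10,10)→(7,-4,7)
−f: flip: (7,-4,7)→(7,4,7)
−f: reduced (well bottom): (7,4,7) with a≤c, −a<b≤a
flip sign back: reduced form of f is (-7,-4,-7)
g: translate: b→6 (≡-12 mod 18), so (9,-12,9)→(9,6,6)
g: flip: (9,6,6)→(6,-6,9)
g: translate: b→6 (≡-6 mod 12), so (6,-6,9)→(6,6,9)
g: reduced (well bottom): (6,6,9) with a≤c, −a<b≤a
reduced forms (-7, -4, -7) vs (6, 6, 9) ⇒ inequivalent

no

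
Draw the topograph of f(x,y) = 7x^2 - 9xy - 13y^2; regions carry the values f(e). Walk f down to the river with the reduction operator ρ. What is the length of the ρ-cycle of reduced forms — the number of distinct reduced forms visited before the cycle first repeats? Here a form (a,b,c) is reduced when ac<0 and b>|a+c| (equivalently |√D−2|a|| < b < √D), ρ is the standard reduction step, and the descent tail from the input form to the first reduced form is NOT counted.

D = 445, ⌊√D⌋ = 21
descent: ρ → (-13,9,7)  [lands on river]
river: ρ → (7,19,-3)
river: ρ → (-3,17,13)
river: ρ → (13,9,-7)
river: ρ → (-7,19,3)
river: ρ → (3,17,-13)
ρ-cycle length = 6 (tail of 1 descent step not counted)

6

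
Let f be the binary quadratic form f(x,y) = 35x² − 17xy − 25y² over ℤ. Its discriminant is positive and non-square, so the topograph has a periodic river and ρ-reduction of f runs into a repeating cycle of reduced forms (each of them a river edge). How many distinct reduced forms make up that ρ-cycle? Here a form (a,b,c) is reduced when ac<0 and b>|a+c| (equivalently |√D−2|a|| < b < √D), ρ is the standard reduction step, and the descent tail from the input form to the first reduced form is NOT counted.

D = 3789, ⌊√D⌋ = 61
descent: ρ → (-25,17,35)  [lands on river]
river: ρ → (35,53,-7)
river: ρ → (-7,59,11)
river: ρ → (11,51,-27)
river: ρ → (-27,57,5)
river: ρ → (5,53,-49)
river: ρ → (-49,45,9)
river: ρ → (9,45,-49)
river: ρ → (-49,53,5)
river: ρ → (5,57,-27)
river: ρ → (-27,51,11)
river: ρ → (11,59,-7)
river: ρ → (-7,53,35)
river: ρ → (35,17,-25)
river: ρ → (-25,33,27)
river: ρ → (27,21,-31)
river: ρ → (-31,41,17)
river: ρ → (17,61,-1)
river: ρ → (-1,61,17)
river: ρ → (17,41,-31)
river: ρ → (-31,21,27)
river: ρ → (27,33,-25)
ρ-cycle length = 22 (tail of 1 descent step not counted)

22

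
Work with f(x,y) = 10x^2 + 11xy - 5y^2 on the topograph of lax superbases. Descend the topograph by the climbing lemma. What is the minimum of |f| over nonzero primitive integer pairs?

river: ρ → (-5,9,12)
river: ρ → (12,15,-2)
river: ρ → (-2,17,4)
river: ρ → (4,15,-6)
river: ρ → (-6,9,10)
river: ρ → (10,11,-5)
closes: descent 0, river 6
min |a| on river = 2

2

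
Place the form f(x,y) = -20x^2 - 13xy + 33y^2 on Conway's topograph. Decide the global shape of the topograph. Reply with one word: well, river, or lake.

D = b²−4ac = (-13)² − 4·(-20)·33 = 2809
D = 53² is a perfect square ⇒ form factors over ℤ ⇒ lakes

lake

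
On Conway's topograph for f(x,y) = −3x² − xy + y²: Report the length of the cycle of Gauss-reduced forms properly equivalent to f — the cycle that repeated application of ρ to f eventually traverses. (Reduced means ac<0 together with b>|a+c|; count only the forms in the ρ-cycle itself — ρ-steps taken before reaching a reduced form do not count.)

D = 13, ⌊√D⌋ = 3
descent: ρ → (1,3,-1)  [lands on river]
river: ρ → (-1,3,1)
ρ-cycle length = 2 (tail of 1 descent step not counted)

2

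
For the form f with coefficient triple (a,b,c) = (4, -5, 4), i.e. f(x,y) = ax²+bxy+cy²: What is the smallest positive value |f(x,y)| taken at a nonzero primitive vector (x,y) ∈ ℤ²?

translate: b→3 (≡-5 mod 8), so (4,-5,4)→(4,3,3)
flip: (4,3,3)→(3,-3,4)
translate: b→3 (≡-3 mod 6), so (3,-3,4)→(3,3,4)
reduced (well bottom): (3,3,4) with a≤c, −a<b≤a
well minimum = a = 3

3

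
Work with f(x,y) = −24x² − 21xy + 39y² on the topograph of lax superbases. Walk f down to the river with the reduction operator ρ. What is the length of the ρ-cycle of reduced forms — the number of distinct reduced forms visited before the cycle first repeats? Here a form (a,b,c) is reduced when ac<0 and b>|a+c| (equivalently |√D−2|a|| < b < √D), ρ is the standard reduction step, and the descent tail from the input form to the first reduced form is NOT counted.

D = 4185, ⌊√D⌋ = 64
descent: ρ → (39,21,-24)  [lands on river]
river: ρ → (-24,27,36)
river: ρ → (36,45,-15)
river: ρ → (-15,45,36)
river: ρ → (36,27,-24)
river: ρ → (-24,21,39)
river: ρ → (39,57,-6)
river: ρ → (-6,63,9)
river: ρ → (9,63,-6)
river: ρ → (-6,57,39)
ρ-cycle length = 10 (tail of 1 descent step not counted)

10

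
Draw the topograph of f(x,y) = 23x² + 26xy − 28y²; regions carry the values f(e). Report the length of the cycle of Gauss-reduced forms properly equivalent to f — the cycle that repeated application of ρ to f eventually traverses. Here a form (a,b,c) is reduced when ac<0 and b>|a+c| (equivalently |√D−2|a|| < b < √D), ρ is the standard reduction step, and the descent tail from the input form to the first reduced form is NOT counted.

D = 3252, ⌊√D⌋ = 57
river: ρ → (-28,30,21)
river: ρ → (21,54,-4)
river: ρ → (-4,50,47)
river: ρ → (47,44,-7)
river: ρ → (-7,54,12)
river: ρ → (12,42,-31)
river: ρ → (-31,20,23)
river: ρ → (23,26,-28)
ρ-cycle length = 8 (tail of 0 descent steps not counted)

8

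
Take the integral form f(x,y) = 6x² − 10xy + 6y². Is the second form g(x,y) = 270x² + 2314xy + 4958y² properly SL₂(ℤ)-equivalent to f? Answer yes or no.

D₁ = -44, D₂ = -44
f: translate: b→2 (≡-10 mod 12), so (6,-10,6)→(6,2,2)
f: flip: (6,2,2)→(2,-2,6)
f: translate: b→2 (≡-2 mod 4), so (2,-2,6)→(2,2,6)
f: reduced (well bottom): (2,2,6) with a≤c, −a<b≤a
g: translate: b→154 (≡2314 mod 540), so (270,2314,4958)→(270,154,22)
g: flip: (270,154,22)→(22,-154,270)
g: translate: b→22 (≡-154 mod 44), so (22,-154,270)→(22,22,6)
g: flip: (22,22,6)→(6,-22,22)
g: translate: b→2 (≡-22 mod 12), so (6,-22,22)→(6,2,2)
g: flip: (6,2,2)→(2,-2,6)
g: translate: b→2 (≡-2 mod 4), so (2,-2,6)→(2,2,6)
g: reduced (well bottom): (2,2,6) with a≤c, −a<b≤a
reduced forms (2, 2, 6) vs (2, 2, 6) ⇒ equivalent

yes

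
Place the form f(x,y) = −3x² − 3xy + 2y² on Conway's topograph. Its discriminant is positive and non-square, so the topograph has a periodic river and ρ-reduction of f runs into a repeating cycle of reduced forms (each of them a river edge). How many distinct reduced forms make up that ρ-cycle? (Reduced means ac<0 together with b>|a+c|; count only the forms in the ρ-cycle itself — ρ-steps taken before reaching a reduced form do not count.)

D = 33, ⌊√D⌋ = 5
descent: ρ → (2,3,-3)  [lands on river]
river: ρ → (-3,3,2)
river: ρ → (2,5,-1)
river: ρ → (-1,5,2)
ρ-cycle length = 4 (tail of 1 descent step not counted)

4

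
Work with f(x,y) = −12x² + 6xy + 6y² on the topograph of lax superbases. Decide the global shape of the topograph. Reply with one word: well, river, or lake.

D = b²−4ac = 6² − 4·(-12)·6 = 324
D = 18² is a perfect square ⇒ form factors over ℤ ⇒ lakes

lake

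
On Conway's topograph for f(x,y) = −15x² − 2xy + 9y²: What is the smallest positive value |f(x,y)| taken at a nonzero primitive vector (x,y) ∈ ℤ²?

descent: ρ → (9,20,-4)  [lands on river]
river: ρ → (-4,20,9)
river: ρ → (9,16,-8)
river: ρ → (-8,16,9)
closes: descent 1, river 4
min |a| on river = 4

4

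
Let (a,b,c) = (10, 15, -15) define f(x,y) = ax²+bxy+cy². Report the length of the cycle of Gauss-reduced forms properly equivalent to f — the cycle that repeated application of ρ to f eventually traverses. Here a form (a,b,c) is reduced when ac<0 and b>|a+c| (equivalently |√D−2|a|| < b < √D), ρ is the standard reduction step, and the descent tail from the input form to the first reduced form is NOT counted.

D = 825, ⌊√D⌋ = 28
river: ρ → (-15,15,10)
river: ρ → (10,25,-5)
river: ρ → (-5,25,10)
river: ρ → (10,15,-15)
ρ-cycle length = 4 (tail of 0 descent steps not counted)

4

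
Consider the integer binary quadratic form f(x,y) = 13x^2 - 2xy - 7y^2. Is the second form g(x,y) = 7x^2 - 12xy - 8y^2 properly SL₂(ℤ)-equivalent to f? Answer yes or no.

D₁ = 368, D₂ = 368
river cycle of f (length 8): (-7, 16, 4), (4, 16, -7), (-7, 12, 8), (8, 4, -11), (-11, 18, 1), (1, 18, -11), (-11, 4, 8), (8, 12, -7)
river cycle of g (length 8): (-8, 12, 7), (7, 16, -4), (-4, 16, 7), (7, 12, -8), (-8, 4, 11), (11, 18, -1), (-1, 18, 11), (11, 4, -8)
cycles differ ⇒ inequivalent

no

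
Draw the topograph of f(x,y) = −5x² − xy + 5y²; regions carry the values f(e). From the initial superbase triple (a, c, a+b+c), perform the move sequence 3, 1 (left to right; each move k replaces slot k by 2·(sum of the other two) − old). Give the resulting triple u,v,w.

start (-5,5,-1) = (f(1,0),f(0,1),f(1,1))
replace slot 3: 2·((-5)+5) − (-1) = 1 → (-5,5,1)
replace slot 1: 2·(5+1) − (-5) = 17 → (17,5,1)

17,5,1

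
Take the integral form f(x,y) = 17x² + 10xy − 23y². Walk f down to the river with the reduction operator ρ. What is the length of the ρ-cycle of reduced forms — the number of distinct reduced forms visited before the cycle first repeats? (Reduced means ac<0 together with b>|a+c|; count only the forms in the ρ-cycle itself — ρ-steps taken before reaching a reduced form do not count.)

D = 1664, ⌊√D⌋ = 40
river: ρ → (-23,36,4)
river: ρ → (4,36,-23)
river: ρ → (-23,10,17)
river: ρ → (17,24,-16)
river: ρ → (-16,40,1)
river: ρ → (1,40,-16)
river: ρ → (-16,24,17)
river: ρ → (17,10,-23)
ρ-cycle length = 8 (tail of 0 descent steps not counted)

8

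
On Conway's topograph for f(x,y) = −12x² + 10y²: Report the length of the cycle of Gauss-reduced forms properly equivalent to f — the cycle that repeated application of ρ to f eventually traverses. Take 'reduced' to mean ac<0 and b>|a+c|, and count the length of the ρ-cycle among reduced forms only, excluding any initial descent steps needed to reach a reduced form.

D = 480, ⌊√D⌋ = 21
descent: ρ → (10,20,-2)  [lands on river]
river: ρ → (-2,20,10)
ρ-cycle length = 2 (tail of 1 descent step not counted)

2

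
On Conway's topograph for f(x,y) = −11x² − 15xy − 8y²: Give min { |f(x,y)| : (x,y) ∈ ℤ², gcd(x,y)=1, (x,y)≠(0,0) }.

translate: b→-7 (≡15 mod 22), so (11,15,8)→(11,-7,4)
flip: (11,-7,4)→(4,7,11)
translate: b→-1 (≡7 mod 8), so (4,7,11)→(4,-1,8)
reduced (well bottom): (4,-1,8) with a≤c, −a<b≤a
well minimum |f| = |-4| = 4 (negative-definite)

4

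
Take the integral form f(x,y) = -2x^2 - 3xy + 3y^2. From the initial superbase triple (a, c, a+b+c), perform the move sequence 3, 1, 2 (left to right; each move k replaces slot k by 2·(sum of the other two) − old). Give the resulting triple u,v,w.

start (-2,3,-2) = (f(1,0),f(0,1),f(1,1))
replace slot 3: 2·((-2)+3) − (-2) = 4 → (-2,3,4)
replace slot 1: 2·(3+4) − (-2) = 16 → (16,3,4)
replace slot 2: 2·(16+4) − 3 = 37 → (16,37,4)

16,37,4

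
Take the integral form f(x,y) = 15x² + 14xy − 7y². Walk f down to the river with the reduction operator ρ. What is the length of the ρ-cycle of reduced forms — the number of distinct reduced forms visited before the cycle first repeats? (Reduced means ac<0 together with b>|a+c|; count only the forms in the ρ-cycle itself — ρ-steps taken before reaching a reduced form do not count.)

D = 616, ⌊√D⌋ = 24
river: ρ → (-7,14,15)
river: ρ → (15,16,-6)
river: ρ → (-6,20,9)
river: ρ → (9,16,-10)
river: ρ → (-10,24,1)
river: ρ → (1,24,-10)
river: ρ → (-10,16,9)
river: ρ → (9,20,-6)
river: ρ → (-6,16,15)
river: ρ → (15,14,-7)
ρ-cycle length = 10 (tail of 0 descent steps not counted)

10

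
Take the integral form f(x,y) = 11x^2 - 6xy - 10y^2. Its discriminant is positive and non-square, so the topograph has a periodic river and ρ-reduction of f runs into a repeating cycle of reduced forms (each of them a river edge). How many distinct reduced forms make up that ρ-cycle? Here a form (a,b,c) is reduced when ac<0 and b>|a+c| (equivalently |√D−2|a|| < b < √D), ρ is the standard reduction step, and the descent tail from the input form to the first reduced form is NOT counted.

D = 476, ⌊√D⌋ = 21
descent: ρ → (-10,6,11)  [lands on river]
river: ρ → (11,16,-5)
river: ρ → (-5,14,14)
river: ρ → (14,14,-5)
river: ρ → (-5,16,11)
river: ρ → (11,6,-10)
river: ρ → (-10,14,7)
river: ρ → (7,14,-10)
ρ-cycle length = 8 (tail of 1 descent step not counted)

8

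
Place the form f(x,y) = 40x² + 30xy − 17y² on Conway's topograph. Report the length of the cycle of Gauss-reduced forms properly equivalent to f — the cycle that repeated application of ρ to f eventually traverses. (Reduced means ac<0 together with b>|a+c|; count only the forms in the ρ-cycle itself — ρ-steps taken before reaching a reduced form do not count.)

D = 3620, ⌊√D⌋ = 60
river: ρ → (-17,38,32)
river: ρ → (32,26,-23)
river: ρ → (-23,20,35)
river: ρ → (35,50,-8)
river: ρ → (-8,46,47)
river: ρ → (47,48,-7)
river: ρ → (-7,50,40)
river: ρ → (40,30,-17)
ρ-cycle length = 8 (tail of 0 descent steps not counted)

8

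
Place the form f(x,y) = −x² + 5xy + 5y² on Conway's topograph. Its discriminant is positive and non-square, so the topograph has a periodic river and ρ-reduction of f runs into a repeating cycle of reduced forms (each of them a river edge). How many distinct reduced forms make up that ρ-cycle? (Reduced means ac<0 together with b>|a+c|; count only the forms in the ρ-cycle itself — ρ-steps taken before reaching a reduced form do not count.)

D = 45, ⌊√D⌋ = 6
river: ρ → (5,5,-1)
river: ρ → (-1,5,5)
ρ-cycle length = 2 (tail of 0 descent steps not counted)

2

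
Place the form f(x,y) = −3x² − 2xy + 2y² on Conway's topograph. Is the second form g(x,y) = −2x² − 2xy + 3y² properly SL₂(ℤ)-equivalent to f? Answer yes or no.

D₁ = 28, D₂ = 28
river cycle of f (length 4): (2, 2, -3), (-3, 4, 1), (1, 4, -3), (-3, 2, 2)
river cycle of g (length 4): (3, 2, -2), (-2, 2, 3), (3, 4, -1), (-1, 4, 3)
cycles differ ⇒ inequivalent

no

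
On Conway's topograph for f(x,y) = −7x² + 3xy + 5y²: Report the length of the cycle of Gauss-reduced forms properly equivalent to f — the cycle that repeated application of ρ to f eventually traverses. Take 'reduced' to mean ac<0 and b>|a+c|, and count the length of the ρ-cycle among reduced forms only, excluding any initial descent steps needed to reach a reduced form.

D = 149, ⌊√D⌋ = 12
river: ρ → (5,7,-5)
river: ρ → (-5,3,7)
river: ρ → (7,11,-1)
river: ρ → (-1,11,7)
river: ρ → (7,3,-5)
river: ρ → (-5,7,5)
river: ρ → (5,3,-7)
river: ρ → (-7,11,1)
river: ρ → (1,11,-7)
river: ρ → (-7,3,5)
ρ-cycle length = 10 (tail of 0 descent steps not counted)

10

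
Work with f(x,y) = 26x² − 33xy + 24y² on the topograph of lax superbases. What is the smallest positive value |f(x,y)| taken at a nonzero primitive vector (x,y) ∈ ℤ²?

translate: b→19 (≡-33 mod 52), so (26,-33,24)→(26,19,17)
flip: (26,19,17)→(17,-19,26)
translate: b→15 (≡-19 mod 34), so (17,-19,26)→(17,15,24)
reduced (well bottom): (17,15,24) with a≤c, −a<b≤a
well minimum = a = 17

17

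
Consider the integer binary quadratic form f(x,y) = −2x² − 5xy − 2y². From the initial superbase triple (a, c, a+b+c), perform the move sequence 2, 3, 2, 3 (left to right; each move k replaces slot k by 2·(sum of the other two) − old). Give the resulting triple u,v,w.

start (-2,-2,-9) = (f(1,0),f(0,1),f(1,1))
replace slot 2: 2·((-2)+(-9)) − (-2) = -20 → (-2,-20,-9)
replace slot 3: 2·((-2)+(-20)) − (-9) = -35 → (-2,-20,-35)
replace slot 2: 2·((-2)+(-35)) − (-20) = -54 → (-2,-54,-35)
replace slot 3: 2·((-2)+(-54)) − (-35) = -77 → (-2,-54,-77)

-2,-54,-77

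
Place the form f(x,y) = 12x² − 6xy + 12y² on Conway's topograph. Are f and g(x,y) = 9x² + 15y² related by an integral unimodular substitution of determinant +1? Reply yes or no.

D₁ = -540, D₂ = -540
f: flip: (12,-6,12)→(12,6,12)
f: reduced (well bottom): (12,6,12) with a≤c, −a<b≤a
g: reduced (well bottom): (9,0,15) with a≤c, −a<b≤a
reduced forms (12, 6, 12) vs (9, 0, 15) ⇒ inequivalent

no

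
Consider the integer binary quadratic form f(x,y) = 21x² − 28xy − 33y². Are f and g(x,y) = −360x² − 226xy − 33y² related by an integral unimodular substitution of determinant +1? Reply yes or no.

D₁ = 3556, D₂ = 3556
river cycle of f (length 42): (-33, 28, 21), (21, 56, -5), (-5, 54, 32), (32, 10, -27), (-27, 44, 15), (15, 46, -24), (-24, 50, 11), (11, 38, -48), (-48, 58, 1), (1, 58, -48), … (32 more)
river cycle of g (length 42): (-33, 28, 21), (21, 56, -5), (-5, 54, 32), (32, 10, -27), (-27, 44, 15), (15, 46, -24), (-24, 50, 11), (11, 38, -48), (-48, 58, 1), (1, 58, -48), … (32 more)
cycles coincide ⇒ equivalent

yes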